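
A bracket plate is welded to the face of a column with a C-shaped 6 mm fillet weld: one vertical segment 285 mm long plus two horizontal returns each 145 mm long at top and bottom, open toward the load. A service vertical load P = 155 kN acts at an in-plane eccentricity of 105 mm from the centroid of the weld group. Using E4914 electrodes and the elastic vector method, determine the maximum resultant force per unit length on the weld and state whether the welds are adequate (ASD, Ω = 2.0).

f_max ≈ 530 N/mm; adequate

E49XX → F_EXX = 490 MPa.
Total weld length L_w = 575 mm. Treat welds as unit-width lines.
Centroid: x̄ = 2×145×72.5 / 575 = 36.57 mm from the vertical weld.
Polar moment about centroid: J = I_x + I_y = [285³/12 + 2×145×142.5²] + [285×36.57² + 2(145³/12 + 145×35.93²)] = 9082000 mm³.
Direct shear f_v = P/L_w = 155×10³ / 575 = 269.6 N/mm (vertical).
Torsion M = P·e = 155×10³ × 105 = 16275000 N·mm.
Critical point at (x, y) = (108.4, 142.5) from centroid. f_tx = M·y/J = 255.4 N/mm; f_ty = M·x/J = 194.3 N/mm.
Resultant f_max = √[f_tx² + (f_v + f_ty)²] = √[255.4² + (269.6 + 194.3)²] = 529.5 N/mm.
Capacity per unit length: r_n/Ω = (1/2.0) × 0.6 × 490 × (0.707 × 6) = 623.6 N/mm.
529.5 ≤ 623.6 → adequate.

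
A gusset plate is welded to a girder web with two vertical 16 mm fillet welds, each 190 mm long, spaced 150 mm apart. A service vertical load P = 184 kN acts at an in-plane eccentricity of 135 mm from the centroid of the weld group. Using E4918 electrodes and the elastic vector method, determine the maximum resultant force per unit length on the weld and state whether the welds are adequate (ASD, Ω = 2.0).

f_max ≈ 1270 N/mm; adequate

E49XX → F_EXX = 490 MPa.
Total weld length L_w = 380 mm. Treat welds as unit-width lines.
Polar moment about centroid: J = 2[d³/12 + d(b/2)²] = 2[190³/12 + 190×75²] = 3281000 mm³.
Direct shear f_v = P/L_w = 184×10³ / 380 = 484.2 N/mm (vertical).
Torsion M = P·e = 184×10³ × 135 = 24840000 N·mm.
Critical point at (x, y) = (75, 95) from centroid. f_tx = M·y/J = 719.3 N/mm; f_ty = M·x/J = 567.9 N/mm.
Resultant f_max = √[f_tx² + (f_v + f_ty)²] = √[719.3² + (484.2 + 567.9)²] = 1274 N/mm.
Capacity per unit length: r_n/Ω = (1/2.0) × 0.6 × 490 × (0.707 × 16) = 1663 N/mm.
1274 ≤ 1663 → adequate.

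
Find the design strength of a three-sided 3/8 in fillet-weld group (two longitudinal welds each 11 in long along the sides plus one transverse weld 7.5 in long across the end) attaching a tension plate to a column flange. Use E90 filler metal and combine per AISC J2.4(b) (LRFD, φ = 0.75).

φR_n ≈ 322 kip

E90XX → F_EXX = 90 ksi.
t_e = 0.707 × 0.375 = 0.2651 in.
R_nwl = 0.6 × 90 × 0.2651 × 22 = 315 kip (longitudinal, 2 welds).
R_nwt = 0.6 × 90 × 0.2651 × 7.5 = 107.4 kip (transverse, base value).
(i) R_nwl + R_nwt = 422.3 kip; (ii) 0.85 R_nwl + 1.5 R_nwt = 428.8 kip.
R_n = max = 428.8 kip [governs: (ii)]; φR_n = 321.6 kip.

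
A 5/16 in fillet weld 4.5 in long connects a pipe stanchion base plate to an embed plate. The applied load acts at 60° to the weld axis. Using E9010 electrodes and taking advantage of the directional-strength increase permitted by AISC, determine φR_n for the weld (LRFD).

E90XX → F_EXX = 90 ksi.
t_e = 0.707 × 0.3125 = 0.2209 in; A_we = 0.2209 × 4.5 = 0.9942 in².
Directional factor: 1.0 + 0.5 sin^1.5(60°) = 1.403.
F_nw = 0.6 × 90 × 1.403 = 75.76 ksi.
φR_n = 0.75 × 75.76 × 0.9942 = 56.49 kip.

φR_n ≈ 56.5 kip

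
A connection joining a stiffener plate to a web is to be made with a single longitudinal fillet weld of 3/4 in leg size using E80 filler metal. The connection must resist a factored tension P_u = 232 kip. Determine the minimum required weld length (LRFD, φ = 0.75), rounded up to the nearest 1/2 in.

L = 12.5 in

E80XX → F_EXX = 80 ksi.
Throat t_e = 0.707 × 0.75 = 0.5302 in.
φr_n = 0.75 × 0.6 × 80 × 0.5302 = 19.09 kip/in.
L_req = P_u / φr_n = 232 / 19.09 = 12.15 in total.
Round up → use L = 12.5 in.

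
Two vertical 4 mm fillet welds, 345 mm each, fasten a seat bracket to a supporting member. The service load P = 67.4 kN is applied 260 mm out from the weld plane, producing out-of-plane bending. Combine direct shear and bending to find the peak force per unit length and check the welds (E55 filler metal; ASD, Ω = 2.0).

E55XX → F_EXX = 550 MPa.
L_w = 2 × 345 = 690 mm; section modulus (unit throat) S = 2 × L²/6 = 39680 mm².
Direct shear f_v = P/L_w = 67.4×10³/690 = 97.68 N/mm.
Moment M = P × e = 67.4×10³ × 260 = 17524000 N·mm; bending f_b = M/S = 441.7 N/mm.
f_max = √(f_v² + f_b²) = √(97.68² + 441.7²) = 452.4 N/mm.
r_n/Ω = (1/2.0) × 0.6 × 550 × (0.707 × 4) = 466.6 N/mm → adequate.

f_max ≈ 452 N/mm; adequate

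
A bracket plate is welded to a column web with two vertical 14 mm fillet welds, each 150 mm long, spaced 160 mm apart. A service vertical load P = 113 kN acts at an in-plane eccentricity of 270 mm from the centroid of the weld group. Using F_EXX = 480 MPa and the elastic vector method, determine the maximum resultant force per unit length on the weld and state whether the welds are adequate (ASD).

Total weld length L_w = 300 mm. Treat welds as unit-width lines.
Polar moment about centroid: J = 2[d³/12 + d(b/2)²] = 2[150³/12 + 150×80²] = 2482000 mm³.
Direct shear f_v = P/L_w = 113×10³ / 300 = 376.7 N/mm (vertical).
Torsion M = P·e = 113×10³ × 270 = 30510000 N·mm.
Critical point at (x, y) = (80, 75) from centroid. f_tx = M·y/J = 921.8 N/mm; f_ty = M·x/J = 983.2 N/mm.
Resultant f_max = √[f_tx² + (f_v + f_ty)²] = √[921.8² + (376.7 + 983.2)²] = 1643 N/mm.
Capacity per unit length: r_n/Ω = (1/2.0) × 0.6 × 480 × (0.707 × 14) = 1425 N/mm.
1643 > 1425 → NOT adequate.

f_max ≈ 1640 N/mm; NOT adequate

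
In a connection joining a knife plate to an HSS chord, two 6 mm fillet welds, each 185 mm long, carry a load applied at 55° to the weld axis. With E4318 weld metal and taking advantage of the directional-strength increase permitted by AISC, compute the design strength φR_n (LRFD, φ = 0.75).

E43XX → F_EXX = 430 MPa.
t_e = 0.707 × 6 = 4.242 mm; A_we = 4.242 × 370 = 1570 mm².
Directional factor: 1.0 + 0.5 sin^1.5(55°) = 1.371.
F_nw = 0.6 × 430 × 1.371 = 353.6 MPa.
φR_n = 0.75 × 353.6 × 1570 × 10⁻³ = 416.3 kN.

φR_n ≈ 416 kN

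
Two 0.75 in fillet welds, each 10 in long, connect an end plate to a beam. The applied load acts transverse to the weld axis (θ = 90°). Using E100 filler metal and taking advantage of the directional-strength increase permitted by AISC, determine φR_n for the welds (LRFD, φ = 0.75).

E100XX → F_EXX = 100 ksi.
t_e = 0.707 × 0.75 = 0.5302 in; A_we = 0.5302 × 20 = 10.61 in².
Directional factor: 1.0 + 0.5 sin^1.5(90°) = 1.5.
F_nw = 0.6 × 100 × 1.5 = 90 ksi.
φR_n = 0.75 × 90 × 10.61 = 715.8 kips.

φR_n ≈ 716 kips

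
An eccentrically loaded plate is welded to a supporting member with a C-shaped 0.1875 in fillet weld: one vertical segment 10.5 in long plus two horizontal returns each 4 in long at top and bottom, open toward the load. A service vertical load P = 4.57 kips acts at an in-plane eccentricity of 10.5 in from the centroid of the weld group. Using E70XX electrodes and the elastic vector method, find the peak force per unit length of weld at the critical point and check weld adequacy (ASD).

f_max ≈ 0.998 kip/in; adequate

E70XX → F_EXX = 70 ksi.
Total weld length L_w = 18.5 in. Treat welds as unit-width lines.
Centroid: x̄ = 2×4×2 / 18.5 = 0.8649 in from the vertical weld.
Polar moment about centroid: J = I_x + I_y = [10.5³/12 + 2×4×5.25²] + [10.5×0.8649² + 2(4³/12 + 4×1.135²)] = 345.8 in³.
Direct shear f_v = P/L_w = 4.57 / 18.5 = 0.247 kip/in (vertical).
Torsion M = P·e = 4.57 × 10.5 = 47.985 kip·in.
Critical point at (x, y) = (3.135, 5.25) from centroid. f_tx = M·y/J = 0.7285 kip/in; f_ty = M·x/J = 0.4351 kip/in.
Resultant f_max = √[f_tx² + (f_v + f_ty)²] = √[0.7285² + (0.247 + 0.4351)²] = 0.998 kip/in.
Capacity per unit length: r_n/Ω = (1/2.0) × 0.6 × 70 × (0.707 × 0.1875) = 2.784 kip/in.
0.998 ≤ 2.784 → adequate.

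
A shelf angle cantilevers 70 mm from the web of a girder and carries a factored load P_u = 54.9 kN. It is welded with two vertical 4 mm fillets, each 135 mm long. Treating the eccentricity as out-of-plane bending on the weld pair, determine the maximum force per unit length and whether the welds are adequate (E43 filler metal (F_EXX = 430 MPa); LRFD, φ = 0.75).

f_max ≈ 664 N/mm; NOT adequate

L_w = 2 × 135 = 270 mm; section modulus (unit throat) S = 2 × L²/6 = 6075 mm².
Direct shear f_v = P/L_w = 54.9×10³/270 = 203.3 N/mm.
Moment M = P × e = 54.9×10³ × 70 = 3843000 N·mm; bending f_b = M/S = 632.6 N/mm.
f_max = √(f_v² + f_b²) = √(203.3² + 632.6²) = 664.5 N/mm.
φr_n = 0.75 × 0.6 × 430 × (0.707 × 4) = 547.2 N/mm → NOT adequate.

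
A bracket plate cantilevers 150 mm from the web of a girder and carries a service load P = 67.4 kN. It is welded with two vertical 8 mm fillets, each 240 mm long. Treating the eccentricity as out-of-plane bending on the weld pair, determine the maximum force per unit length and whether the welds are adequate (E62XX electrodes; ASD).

f_max ≈ 545 N/mm; adequate

E62XX → F_EXX = 620 MPa.
L_w = 2 × 240 = 480 mm; section modulus (unit throat) S = 2 × L²/6 = 19200 mm².
Direct shear f_v = P/L_w = 67.4×10³/480 = 140.4 N/mm.
Moment M = P × e = 67.4×10³ × 150 = 10110000 N·mm; bending f_b = M/S = 526.6 N/mm.
f_max = √(f_v² + f_b²) = √(140.4² + 526.6²) = 545 N/mm.
r_n/Ω = (1/2.0) × 0.6 × 620 × (0.707 × 8) = 1052 N/mm → adequate.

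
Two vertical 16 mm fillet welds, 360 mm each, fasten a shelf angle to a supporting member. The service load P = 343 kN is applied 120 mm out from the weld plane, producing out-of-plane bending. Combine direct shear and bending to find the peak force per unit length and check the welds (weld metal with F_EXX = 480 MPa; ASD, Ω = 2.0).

L_w = 2 × 360 = 720 mm; section modulus (unit throat) S = 2 × L²/6 = 43200 mm².
Direct shear f_v = P/L_w = 343×10³/720 = 476.4 N/mm.
Moment M = P × e = 343×10³ × 120 = 41160000 N·mm; bending f_b = M/S = 952.8 N/mm.
f_max = √(f_v² + f_b²) = √(476.4² + 952.8²) = 1065 N/mm.
r_n/Ω = (1/2.0) × 0.6 × 480 × (0.707 × 16) = 1629 N/mm → adequate.

f_max ≈ 1070 N/mm; adequate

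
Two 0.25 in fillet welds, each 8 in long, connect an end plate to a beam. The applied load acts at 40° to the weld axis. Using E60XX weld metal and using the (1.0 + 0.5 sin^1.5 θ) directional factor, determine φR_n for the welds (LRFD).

E60XX → F_EXX = 60 ksi.
t_e = 0.707 × 0.25 = 0.1767 in; A_we = 0.1767 × 16 = 2.828 in².
Directional factor: 1.0 + 0.5 sin^1.5(40°) = 1.258.
F_nw = 0.6 × 60 × 1.258 = 45.28 ksi.
φR_n = 0.75 × 45.28 × 2.828 = 96.03 kip.

φR_n ≈ 96 kip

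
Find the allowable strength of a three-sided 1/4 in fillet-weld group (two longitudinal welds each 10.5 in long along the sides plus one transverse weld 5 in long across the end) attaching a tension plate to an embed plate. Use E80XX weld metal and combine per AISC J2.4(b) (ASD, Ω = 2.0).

E80XX → F_EXX = 80 ksi.
t_e = 0.707 × 0.25 = 0.1767 in.
R_nwl = 0.6 × 80 × 0.1767 × 21 = 178.2 kip (longitudinal, 2 welds).
R_nwt = 0.6 × 80 × 0.1767 × 5 = 42.42 kip (transverse, base value).
(i) R_nwl + R_nwt = 220.6 kip; (ii) 0.85 R_nwl + 1.5 R_nwt = 215.1 kip.
R_n = max = 220.6 kip [governs: (i)]; R_n/Ω = 110.3 kip.

R_n/Ω ≈ 110 kip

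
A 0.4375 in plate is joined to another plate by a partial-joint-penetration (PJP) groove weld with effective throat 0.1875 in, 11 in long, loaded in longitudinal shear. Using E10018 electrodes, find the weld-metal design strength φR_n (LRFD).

E100XX → F_EXX = 100 ksi.
Effective throat (given) t_e = 0.1875 in.
A_we = 0.1875 × 11 = 2.062 in².
F_nw = 0.6 F_EXX = 60 ksi.
φR_n = 0.75 × 60 × 2.062 = 92.81 kip.

φR_n ≈ 92.8 kip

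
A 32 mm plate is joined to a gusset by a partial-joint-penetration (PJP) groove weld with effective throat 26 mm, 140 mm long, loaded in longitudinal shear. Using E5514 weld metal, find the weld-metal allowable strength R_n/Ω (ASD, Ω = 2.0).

R_n/Ω ≈ 601 kN

E55XX → F_EXX = 550 MPa.
Effective throat (given) t_e = 26 mm.
A_we = 26 × 140 = 3640 mm².
F_nw = 0.6 F_EXX = 330 MPa.
R_n/Ω = (330 × 3640) / 2.0 × 10⁻³ = 600.6 kN.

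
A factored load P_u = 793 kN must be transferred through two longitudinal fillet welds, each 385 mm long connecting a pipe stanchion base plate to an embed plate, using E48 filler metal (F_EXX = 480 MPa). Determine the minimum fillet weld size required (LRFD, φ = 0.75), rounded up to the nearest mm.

w = 7 mm

Total weld length L = 770 mm.
Required throat t_e = P_u / (φ × 0.6 F_EXX × L) = 793 / (0.75 × 0.6 × 480 × 770 × 10⁻³) = 4.768 mm.
Required leg w = t_e / 0.707 = 6.744 mm → use 7 mm.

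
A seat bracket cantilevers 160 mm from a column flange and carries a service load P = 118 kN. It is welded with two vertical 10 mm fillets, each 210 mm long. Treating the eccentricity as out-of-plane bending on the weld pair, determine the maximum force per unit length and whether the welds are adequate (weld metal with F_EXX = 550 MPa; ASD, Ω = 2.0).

L_w = 2 × 210 = 420 mm; section modulus (unit throat) S = 2 × L²/6 = 14700 mm².
Direct shear f_v = P/L_w = 118×10³/420 = 281 N/mm.
Moment M = P × e = 118×10³ × 160 = 18880000 N·mm; bending f_b = M/S = 1284 N/mm.
f_max = √(f_v² + f_b²) = √(281² + 1284²) = 1315 N/mm.
r_n/Ω = (1/2.0) × 0.6 × 550 × (0.707 × 10) = 1167 N/mm → NOT adequate.

f_max ≈ 1310 N/mm; NOT adequate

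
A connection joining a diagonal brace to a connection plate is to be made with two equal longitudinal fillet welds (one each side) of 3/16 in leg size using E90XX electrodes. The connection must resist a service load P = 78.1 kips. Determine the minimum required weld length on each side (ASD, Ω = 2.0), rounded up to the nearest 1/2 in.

L = 11 in on each side

E90XX → F_EXX = 90 ksi.
Throat t_e = 0.707 × 0.1875 = 0.1326 in.
r_n/Ω = (0.6 × 90 × 0.1326) / 2.0 = 3.579 kip/in.
L_req = P / (r_n/Ω) = 78.1 / 3.579 = 21.82 in total.
Per side: 21.82 / 2 = 10.91 in.
Round up → use L = 11 in on each side.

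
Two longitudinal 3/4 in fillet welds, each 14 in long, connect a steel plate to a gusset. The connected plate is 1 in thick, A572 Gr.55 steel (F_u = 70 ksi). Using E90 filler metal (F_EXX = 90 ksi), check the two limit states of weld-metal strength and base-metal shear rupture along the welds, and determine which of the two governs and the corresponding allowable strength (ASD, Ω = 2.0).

R_n/Ω ≈ 401 kip (weld metal governs)

t_e = 0.707 × 0.75 = 0.5302 in; L = 28 in.
Weld metal: R_n/Ω = (1/2.0) × 0.6 × 90 × 0.5302 × 28 = 400.9 kip.
Base metal (shear rupture): R_n/Ω = (1/2.0) × 0.6 × 70 × 1 × 28 = 588 kip.
Governing: weld metal.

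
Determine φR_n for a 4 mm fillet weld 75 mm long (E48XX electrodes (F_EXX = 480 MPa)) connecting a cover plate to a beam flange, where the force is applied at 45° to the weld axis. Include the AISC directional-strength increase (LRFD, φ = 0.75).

φR_n ≈ 59.4 kN

t_e = 0.707 × 4 = 2.828 mm; A_we = 2.828 × 75 = 212.1 mm².
Directional factor: 1.0 + 0.5 sin^1.5(45°) = 1.297.
F_nw = 0.6 × 480 × 1.297 = 373.6 MPa.
φR_n = 0.75 × 373.6 × 212.1 × 10⁻³ = 59.43 kN.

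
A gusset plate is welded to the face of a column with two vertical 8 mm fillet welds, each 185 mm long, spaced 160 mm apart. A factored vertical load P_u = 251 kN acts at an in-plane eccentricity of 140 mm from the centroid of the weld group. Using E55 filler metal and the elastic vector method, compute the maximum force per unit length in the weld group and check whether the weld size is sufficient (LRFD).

f_max ≈ 1770 N/mm; NOT adequate

E55XX → F_EXX = 550 MPa.
Total weld length L_w = 370 mm. Treat welds as unit-width lines.
Polar moment about centroid: J = 2[d³/12 + d(b/2)²] = 2[185³/12 + 185×80²] = 3423000 mm³.
Direct shear f_v = P/L_w = 251×10³ / 370 = 678.4 N/mm (vertical).
Torsion M = P·e = 251×10³ × 140 = 35140000 N·mm.
Critical point at (x, y) = (80, 92.5) from centroid. f_tx = M·y/J = 949.5 N/mm; f_ty = M·x/J = 821.2 N/mm.
Resultant f_max = √[f_tx² + (f_v + f_ty)²] = √[949.5² + (678.4 + 821.2)²] = 1775 N/mm.
Capacity per unit length: φr_n = 0.75 × 0.6 × 550 × (0.707 × 8) = 1400 N/mm.
1775 > 1400 → NOT adequate.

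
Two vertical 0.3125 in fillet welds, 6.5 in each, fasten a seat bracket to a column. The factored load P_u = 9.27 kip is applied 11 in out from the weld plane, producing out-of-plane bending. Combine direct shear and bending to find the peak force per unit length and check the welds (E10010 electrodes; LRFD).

f_max ≈ 7.28 kip/in; adequate

E100XX → F_EXX = 100 ksi.
L_w = 2 × 6.5 = 13 in; section modulus (unit throat) S = 2 × L²/6 = 14.08 in².
Direct shear f_v = P/L_w = 9.27/13 = 0.7131 kip/in.
Moment M = P × e = 9.27 × 11 = 101.97 kip·in; bending f_b = M/S = 7.24 kip/in.
f_max = √(f_v² + f_b²) = √(0.7131² + 7.24²) = 7.276 kip/in.
φr_n = 0.75 × 0.6 × 100 × (0.707 × 0.3125) = 9.942 kip/in → adequate.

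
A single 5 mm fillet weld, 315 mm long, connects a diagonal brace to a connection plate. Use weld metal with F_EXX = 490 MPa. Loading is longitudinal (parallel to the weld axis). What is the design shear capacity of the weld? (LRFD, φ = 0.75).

φR_n ≈ 246 kN

Effective throat t_e = 0.707 × 5 = 3.535 mm.
Total length L = 315 mm; A_we = 3.535 × 315 = 1114 mm².
F_nw = 0.6 F_EXX = 0.6 × 490 = 294 MPa.
φR_n = 0.75 × 294 × 1114 × 10⁻³ = 245.5 kN.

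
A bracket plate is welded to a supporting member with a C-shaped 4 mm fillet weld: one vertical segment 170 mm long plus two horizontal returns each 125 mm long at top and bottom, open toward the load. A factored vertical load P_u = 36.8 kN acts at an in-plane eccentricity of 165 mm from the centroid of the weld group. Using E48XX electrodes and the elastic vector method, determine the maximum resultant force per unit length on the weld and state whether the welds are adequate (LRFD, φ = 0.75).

E48XX → F_EXX = 480 MPa.
Total weld length L_w = 420 mm. Treat welds as unit-width lines.
Centroid: x̄ = 2×125×62.5 / 420 = 37.2 mm from the vertical weld.
Polar moment about centroid: J = I_x + I_y = [170³/12 + 2×125×85²] + [170×37.2² + 2(125³/12 + 125×25.3²)] = 2936000 mm³.
Direct shear f_v = P/L_w = 36.8×10³ / 420 = 87.62 N/mm (vertical).
Torsion M = P·e = 36.8×10³ × 165 = 6072000 N·mm.
Critical point at (x, y) = (87.8, 85) from centroid. f_tx = M·y/J = 175.8 N/mm; f_ty = M·x/J = 181.5 N/mm.
Resultant f_max = √[f_tx² + (f_v + f_ty)²] = √[175.8² + (87.62 + 181.5)²] = 321.5 N/mm.
Capacity per unit length: φr_n = 0.75 × 0.6 × 480 × (0.707 × 4) = 610.8 N/mm.
321.5 ≤ 610.8 → adequate.

f_max ≈ 321 N/mm; adequate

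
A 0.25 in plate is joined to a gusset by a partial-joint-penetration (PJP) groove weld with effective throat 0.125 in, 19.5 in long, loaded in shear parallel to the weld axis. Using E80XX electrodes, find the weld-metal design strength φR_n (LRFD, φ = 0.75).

φR_n ≈ 87.8 kip

E80XX → F_EXX = 80 ksi.
Effective throat (given) t_e = 0.125 in.
A_we = 0.125 × 19.5 = 2.438 in².
F_nw = 0.6 F_EXX = 48 ksi.
φR_n = 0.75 × 48 × 2.438 = 87.75 kip.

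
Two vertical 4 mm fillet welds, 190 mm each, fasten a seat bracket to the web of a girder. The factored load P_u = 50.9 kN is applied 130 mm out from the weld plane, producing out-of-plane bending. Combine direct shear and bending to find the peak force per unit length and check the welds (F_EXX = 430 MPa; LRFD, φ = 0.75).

f_max ≈ 566 N/mm; NOT adequate

L_w = 2 × 190 = 380 mm; section modulus (unit throat) S = 2 × L²/6 = 12030 mm².
Direct shear f_v = P/L_w = 50.9×10³/380 = 133.9 N/mm.
Moment M = P × e = 50.9×10³ × 130 = 6617000 N·mm; bending f_b = M/S = 549.9 N/mm.
f_max = √(f_v² + f_b²) = √(133.9² + 549.9²) = 566 N/mm.
φr_n = 0.75 × 0.6 × 430 × (0.707 × 4) = 547.2 N/mm → NOT adequate.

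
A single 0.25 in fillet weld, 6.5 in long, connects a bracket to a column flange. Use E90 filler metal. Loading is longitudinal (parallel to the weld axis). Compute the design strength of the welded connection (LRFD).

φR_n ≈ 46.5 kips

E90XX → F_EXX = 90 ksi.
Effective throat t_e = 0.707 × 0.25 = 0.1767 in.
Total length L = 6.5 in; A_we = 0.1767 × 6.5 = 1.149 in².
F_nw = 0.6 F_EXX = 0.6 × 90 = 54 ksi.
φR_n = 0.75 × 54 × 1.149 = 46.53 kips.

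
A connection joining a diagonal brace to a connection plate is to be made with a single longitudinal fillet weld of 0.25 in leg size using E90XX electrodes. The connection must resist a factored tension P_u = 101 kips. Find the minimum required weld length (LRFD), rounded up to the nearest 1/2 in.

E90XX → F_EXX = 90 ksi.
Throat t_e = 0.707 × 0.25 = 0.1767 in.
φr_n = 0.75 × 0.6 × 90 × 0.1767 = 7.158 kips/in.
L_req = P_u / φr_n = 101 / 7.158 = 14.11 in total.
Round up → use L = 14.5 in.

L = 14.5 in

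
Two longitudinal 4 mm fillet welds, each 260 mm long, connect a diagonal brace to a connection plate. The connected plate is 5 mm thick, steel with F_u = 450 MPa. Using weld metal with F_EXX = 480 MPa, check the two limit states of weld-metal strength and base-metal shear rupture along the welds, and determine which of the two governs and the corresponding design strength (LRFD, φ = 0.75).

t_e = 0.707 × 4 = 2.828 mm; L = 520 mm.
Weld metal: φR_n = 0.75 × 0.6 × 480 × 2.828 × 520 × 10⁻³ = 317.6 kN.
Base metal (shear rupture): φR_n = 0.75 × 0.6 × 450 × 5 × 520 × 10⁻³ = 526.5 kN.
Governing: weld metal.

φR_n ≈ 318 kN (weld metal governs)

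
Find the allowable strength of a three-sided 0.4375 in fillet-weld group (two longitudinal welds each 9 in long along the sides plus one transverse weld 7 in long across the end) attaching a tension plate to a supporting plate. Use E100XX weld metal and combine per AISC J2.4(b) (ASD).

E100XX → F_EXX = 100 ksi.
t_e = 0.707 × 0.4375 = 0.3093 in.
R_nwl = 0.6 × 100 × 0.3093 × 18 = 334.1 kip (longitudinal, 2 welds).
R_nwt = 0.6 × 100 × 0.3093 × 7 = 129.9 kip (transverse, base value).
(i) R_nwl + R_nwt = 464 kip; (ii) 0.85 R_nwl + 1.5 R_nwt = 478.8 kip.
R_n = max = 478.8 kip [governs: (ii)]; R_n/Ω = 239.4 kip.

R_n/Ω ≈ 239 kip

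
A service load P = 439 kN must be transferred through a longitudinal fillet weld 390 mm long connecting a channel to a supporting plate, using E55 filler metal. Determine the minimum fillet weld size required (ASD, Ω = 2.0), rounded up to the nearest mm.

E55XX → F_EXX = 550 MPa.
Total weld length L = 390 mm.
Required throat t_e = P × Ω / (0.6 F_EXX × L) = 439 × 2.0 / (0.6 × 550 × 390 × 10⁻³) = 6.822 mm.
Required leg w = t_e / 0.707 = 9.649 mm → use 10 mm.

w = 10 mm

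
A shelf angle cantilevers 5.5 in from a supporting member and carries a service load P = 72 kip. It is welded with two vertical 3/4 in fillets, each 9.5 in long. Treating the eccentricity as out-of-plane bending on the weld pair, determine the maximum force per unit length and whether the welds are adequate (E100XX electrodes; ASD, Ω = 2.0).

f_max ≈ 13.7 kip/in; adequate

E100XX → F_EXX = 100 ksi.
L_w = 2 × 9.5 = 19 in; section modulus (unit throat) S = 2 × L²/6 = 30.08 in².
Direct shear f_v = P/L_w = 72/19 = 3.789 kip/in.
Moment M = P × e = 72 × 5.5 = 396 kip·in; bending f_b = M/S = 13.16 kip/in.
f_max = √(f_v² + f_b²) = √(3.789² + 13.16²) = 13.7 kip/in.
r_n/Ω = (1/2.0) × 0.6 × 100 × (0.707 × 0.75) = 15.91 kip/in → adequate.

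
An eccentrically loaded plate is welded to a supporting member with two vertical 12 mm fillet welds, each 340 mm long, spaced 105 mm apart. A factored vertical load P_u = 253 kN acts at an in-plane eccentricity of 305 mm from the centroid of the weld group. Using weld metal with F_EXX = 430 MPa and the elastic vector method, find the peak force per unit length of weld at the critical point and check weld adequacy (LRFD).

Total weld length L_w = 680 mm. Treat welds as unit-width lines.
Polar moment about centroid: J = 2[d³/12 + d(b/2)²] = 2[340³/12 + 340×52.5²] = 8425000 mm³.
Direct shear f_v = P/L_w = 253×10³ / 680 = 372.1 N/mm (vertical).
Torsion M = P·e = 253×10³ × 305 = 77165000 N·mm.
Critical point at (x, y) = (52.5, 170) from centroid. f_tx = M·y/J = 1557 N/mm; f_ty = M·x/J = 480.9 N/mm.
Resultant f_max = √[f_tx² + (f_v + f_ty)²] = √[1557² + (372.1 + 480.9)²] = 1775 N/mm.
Capacity per unit length: φr_n = 0.75 × 0.6 × 430 × (0.707 × 12) = 1642 N/mm.
1775 > 1642 → NOT adequate.

f_max ≈ 1780 N/mm; NOT adequate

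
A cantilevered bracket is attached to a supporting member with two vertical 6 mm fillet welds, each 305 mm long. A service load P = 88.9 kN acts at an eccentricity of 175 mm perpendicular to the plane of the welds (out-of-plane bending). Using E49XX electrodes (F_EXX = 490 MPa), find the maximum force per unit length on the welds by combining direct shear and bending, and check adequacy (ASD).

f_max ≈ 522 N/mm; adequate

L_w = 2 × 305 = 610 mm; section modulus (unit throat) S = 2 × L²/6 = 31010 mm².
Direct shear f_v = P/L_w = 88.9×10³/610 = 145.7 N/mm.
Moment M = P × e = 88.9×10³ × 175 = 15558000 N·mm; bending f_b = M/S = 501.7 N/mm.
f_max = √(f_v² + f_b²) = √(145.7² + 501.7²) = 522.5 N/mm.
r_n/Ω = (1/2.0) × 0.6 × 490 × (0.707 × 6) = 623.6 N/mm → adequate.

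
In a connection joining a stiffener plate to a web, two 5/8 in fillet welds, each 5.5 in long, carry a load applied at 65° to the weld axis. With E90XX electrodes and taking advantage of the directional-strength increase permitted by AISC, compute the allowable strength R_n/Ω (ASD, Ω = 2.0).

E90XX → F_EXX = 90 ksi.
t_e = 0.707 × 0.625 = 0.4419 in; A_we = 0.4419 × 11 = 4.861 in².
Directional factor: 1.0 + 0.5 sin^1.5(65°) = 1.431.
F_nw = 0.6 × 90 × 1.431 = 77.3 ksi.
R_n/Ω = (77.3 × 4.861) / 2.0 = 187.9 kips.

R_n/Ω ≈ 188 kips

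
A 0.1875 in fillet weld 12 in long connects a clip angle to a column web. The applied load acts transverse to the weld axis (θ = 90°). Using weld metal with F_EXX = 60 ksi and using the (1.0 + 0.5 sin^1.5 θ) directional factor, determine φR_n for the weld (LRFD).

t_e = 0.707 × 0.1875 = 0.1326 in; A_we = 0.1326 × 12 = 1.591 in².
Directional factor: 1.0 + 0.5 sin^1.5(90°) = 1.5.
F_nw = 0.6 × 60 × 1.5 = 54 ksi.
φR_n = 0.75 × 54 × 1.591 = 64.43 kip.

φR_n ≈ 64.4 kip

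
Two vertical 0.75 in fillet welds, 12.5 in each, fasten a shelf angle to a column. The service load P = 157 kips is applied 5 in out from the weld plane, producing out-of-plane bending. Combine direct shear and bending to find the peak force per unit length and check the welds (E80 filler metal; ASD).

E80XX → F_EXX = 80 ksi.
L_w = 2 × 12.5 = 25 in; section modulus (unit throat) S = 2 × L²/6 = 52.08 in².
Direct shear f_v = P/L_w = 157/25 = 6.28 kip/in.
Moment M = P × e = 157 × 5 = 785 kip·in; bending f_b = M/S = 15.07 kip/in.
f_max = √(f_v² + f_b²) = √(6.28² + 15.07²) = 16.33 kip/in.
r_n/Ω = (1/2.0) × 0.6 × 80 × (0.707 × 0.75) = 12.73 kip/in → NOT adequate.

f_max ≈ 16.3 kip/in; NOT adequate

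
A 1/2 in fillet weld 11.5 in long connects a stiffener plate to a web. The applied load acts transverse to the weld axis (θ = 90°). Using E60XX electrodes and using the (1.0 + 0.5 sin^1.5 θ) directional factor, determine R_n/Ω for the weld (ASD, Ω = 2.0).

R_n/Ω ≈ 110 kip

E60XX → F_EXX = 60 ksi.
t_e = 0.707 × 0.5 = 0.3535 in; A_we = 0.3535 × 11.5 = 4.065 in².
Directional factor: 1.0 + 0.5 sin^1.5(90°) = 1.5.
F_nw = 0.6 × 60 × 1.5 = 54 ksi.
R_n/Ω = (54 × 4.065) / 2.0 = 109.8 kip.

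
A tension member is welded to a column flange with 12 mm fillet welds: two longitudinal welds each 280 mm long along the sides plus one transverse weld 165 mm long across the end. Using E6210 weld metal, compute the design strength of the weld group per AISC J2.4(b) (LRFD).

φR_n ≈ 1720 kN

E62XX → F_EXX = 620 MPa.
t_e = 0.707 × 12 = 8.484 mm.
R_nwl = 0.6 × 620 × 8.484 × 560 × 10⁻³ = 1767 kN (longitudinal, 2 welds).
R_nwt = 0.6 × 620 × 8.484 × 165 × 10⁻³ = 520.7 kN (transverse, base value).
(i) R_nwl + R_nwt = 2288 kN; (ii) 0.85 R_nwl + 1.5 R_nwt = 2283 kN.
R_n = max = 2288 kN [governs: (i)]; φR_n = 1716 kN.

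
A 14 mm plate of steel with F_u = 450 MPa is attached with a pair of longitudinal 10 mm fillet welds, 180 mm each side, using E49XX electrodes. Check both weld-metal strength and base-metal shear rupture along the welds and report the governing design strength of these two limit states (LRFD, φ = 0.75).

E49XX → F_EXX = 490 MPa.
t_e = 0.707 × 10 = 7.07 mm; L = 360 mm.
Weld metal: φR_n = 0.75 × 0.6 × 490 × 7.07 × 360 × 10⁻³ = 561.2 kN.
Base metal (shear rupture): φR_n = 0.75 × 0.6 × 450 × 14 × 360 × 10⁻³ = 1021 kN.
Governing: weld metal.

φR_n ≈ 561 kN (weld metal governs)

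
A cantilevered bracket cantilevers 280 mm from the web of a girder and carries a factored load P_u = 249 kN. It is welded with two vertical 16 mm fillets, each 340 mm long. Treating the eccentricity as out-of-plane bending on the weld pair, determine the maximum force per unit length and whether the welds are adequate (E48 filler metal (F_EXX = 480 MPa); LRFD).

L_w = 2 × 340 = 680 mm; section modulus (unit throat) S = 2 × L²/6 = 38530 mm².
Direct shear f_v = P/L_w = 249×10³/680 = 366.2 N/mm.
Moment M = P × e = 249×10³ × 280 = 69720000 N·mm; bending f_b = M/S = 1809 N/mm.
f_max = √(f_v² + f_b²) = √(366.2² + 1809²) = 1846 N/mm.
φr_n = 0.75 × 0.6 × 480 × (0.707 × 16) = 2443 N/mm → adequate.

f_max ≈ 1850 N/mm; adequate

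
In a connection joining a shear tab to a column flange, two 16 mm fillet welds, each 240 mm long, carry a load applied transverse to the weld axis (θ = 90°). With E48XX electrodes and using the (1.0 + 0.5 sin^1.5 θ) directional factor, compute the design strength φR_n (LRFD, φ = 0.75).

φR_n ≈ 1760 kN

E48XX → F_EXX = 480 MPa.
t_e = 0.707 × 16 = 11.31 mm; A_we = 11.31 × 480 = 5430 mm².
Directional factor: 1.0 + 0.5 sin^1.5(90°) = 1.5.
F_nw = 0.6 × 480 × 1.5 = 432 MPa.
φR_n = 0.75 × 432 × 5430 × 10⁻³ = 1759 kN.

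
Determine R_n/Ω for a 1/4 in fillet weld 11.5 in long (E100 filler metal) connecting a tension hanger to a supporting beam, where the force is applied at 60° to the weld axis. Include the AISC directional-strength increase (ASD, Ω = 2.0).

R_n/Ω ≈ 85.6 kips

E100XX → F_EXX = 100 ksi.
t_e = 0.707 × 0.25 = 0.1767 in; A_we = 0.1767 × 11.5 = 2.033 in².
Directional factor: 1.0 + 0.5 sin^1.5(60°) = 1.403.
F_nw = 0.6 × 100 × 1.403 = 84.18 ksi.
R_n/Ω = (84.18 × 2.033) / 2.0 = 85.55 kips.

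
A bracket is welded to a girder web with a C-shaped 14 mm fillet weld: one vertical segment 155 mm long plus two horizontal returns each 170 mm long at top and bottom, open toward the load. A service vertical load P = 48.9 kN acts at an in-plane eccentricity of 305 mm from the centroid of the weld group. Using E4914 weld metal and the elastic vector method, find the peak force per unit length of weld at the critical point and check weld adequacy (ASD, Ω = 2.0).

E49XX → F_EXX = 490 MPa.
Total weld length L_w = 495 mm. Treat welds as unit-width lines.
Centroid: x̄ = 2×170×85 / 495 = 58.38 mm from the vertical weld.
Polar moment about centroid: J = I_x + I_y = [155³/12 + 2×170×77.5²] + [155×58.38² + 2(170³/12 + 170×26.62²)] = 3940000 mm³.
Direct shear f_v = P/L_w = 48.9×10³ / 495 = 98.79 N/mm (vertical).
Torsion M = P·e = 48.9×10³ × 305 = 14914000 N·mm.
Critical point at (x, y) = (111.6, 77.5) from centroid. f_tx = M·y/J = 293.3 N/mm; f_ty = M·x/J = 422.5 N/mm.
Resultant f_max = √[f_tx² + (f_v + f_ty)²] = √[293.3² + (98.79 + 422.5)²] = 598.1 N/mm.
Capacity per unit length: r_n/Ω = (1/2.0) × 0.6 × 490 × (0.707 × 14) = 1455 N/mm.
598.1 ≤ 1455 → adequate.

f_max ≈ 598 N/mm; adequate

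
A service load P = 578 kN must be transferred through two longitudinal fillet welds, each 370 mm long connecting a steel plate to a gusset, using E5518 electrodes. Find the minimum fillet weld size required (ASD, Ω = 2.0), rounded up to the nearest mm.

w = 7 mm

E55XX → F_EXX = 550 MPa.
Total weld length L = 740 mm.
Required throat t_e = P × Ω / (0.6 F_EXX × L) = 578 × 2.0 / (0.6 × 550 × 740 × 10⁻³) = 4.734 mm.
Required leg w = t_e / 0.707 = 6.696 mm → use 7 mm.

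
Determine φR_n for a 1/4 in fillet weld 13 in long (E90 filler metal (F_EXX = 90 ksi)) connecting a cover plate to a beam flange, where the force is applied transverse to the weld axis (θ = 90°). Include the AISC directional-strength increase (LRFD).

t_e = 0.707 × 0.25 = 0.1767 in; A_we = 0.1767 × 13 = 2.298 in².
Directional factor: 1.0 + 0.5 sin^1.5(90°) = 1.5.
F_nw = 0.6 × 90 × 1.5 = 81 ksi.
φR_n = 0.75 × 81 × 2.298 = 139.6 kip.

φR_n ≈ 140 kip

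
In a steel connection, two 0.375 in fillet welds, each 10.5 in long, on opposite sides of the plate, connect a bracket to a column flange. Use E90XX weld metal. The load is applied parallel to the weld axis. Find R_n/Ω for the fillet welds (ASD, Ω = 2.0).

R_n/Ω ≈ 150 kips

E90XX → F_EXX = 90 ksi.
Effective throat t_e = 0.707 × 0.375 = 0.2651 in.
Total length L = 21 in; A_we = 0.2651 × 21 = 5.568 in².
F_nw = 0.6 F_EXX = 0.6 × 90 = 54 ksi.
R_n = 54 × 5.568 = 300.7 kips; R_n/Ω = 300.7/2.0 = 150.3 kips.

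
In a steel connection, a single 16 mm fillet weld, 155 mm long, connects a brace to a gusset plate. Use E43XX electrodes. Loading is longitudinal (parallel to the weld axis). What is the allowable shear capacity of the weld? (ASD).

R_n/Ω ≈ 226 kN

E43XX → F_EXX = 430 MPa.
Effective throat t_e = 0.707 × 16 = 11.31 mm.
Total length L = 155 mm; A_we = 11.31 × 155 = 1753 mm².
F_nw = 0.6 F_EXX = 0.6 × 430 = 258 MPa.
R_n = 258 × 1753 × 10⁻³ = 452.4 kN; R_n/Ω = 452.4/2.0 = 226.2 kN.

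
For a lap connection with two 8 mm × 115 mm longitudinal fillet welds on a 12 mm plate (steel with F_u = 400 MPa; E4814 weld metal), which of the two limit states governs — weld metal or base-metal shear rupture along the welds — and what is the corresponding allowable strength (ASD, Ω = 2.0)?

R_n/Ω ≈ 187 kN (weld metal governs)

E48XX → F_EXX = 480 MPa.
t_e = 0.707 × 8 = 5.656 mm; L = 230 mm.
Weld metal: R_n/Ω = (1/2.0) × 0.6 × 480 × 5.656 × 230 × 10⁻³ = 187.3 kN.
Base metal (shear rupture): R_n/Ω = (1/2.0) × 0.6 × 400 × 12 × 230 × 10⁻³ = 331.2 kN.
Governing: weld metal.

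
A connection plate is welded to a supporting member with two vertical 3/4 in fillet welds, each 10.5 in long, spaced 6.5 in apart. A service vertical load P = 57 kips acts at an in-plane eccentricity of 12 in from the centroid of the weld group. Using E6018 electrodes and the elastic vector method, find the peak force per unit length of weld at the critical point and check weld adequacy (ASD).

E60XX → F_EXX = 60 ksi.
Total weld length L_w = 21 in. Treat welds as unit-width lines.
Polar moment about centroid: J = 2[d³/12 + d(b/2)²] = 2[10.5³/12 + 10.5×3.25²] = 414.8 in³.
Direct shear f_v = P/L_w = 57 / 21 = 2.714 kip/in (vertical).
Torsion M = P·e = 57 × 12 = 684 kip·in.
Critical point at (x, y) = (3.25, 5.25) from centroid. f_tx = M·y/J = 8.658 kip/in; f_ty = M·x/J = 5.36 kip/in.
Resultant f_max = √[f_tx² + (f_v + f_ty)²] = √[8.658² + (2.714 + 5.36)²] = 11.84 kip/in.
Capacity per unit length: r_n/Ω = (1/2.0) × 0.6 × 60 × (0.707 × 0.75) = 9.544 kip/in.
11.84 > 9.544 → NOT adequate.

f_max ≈ 11.8 kip/in; NOT adequate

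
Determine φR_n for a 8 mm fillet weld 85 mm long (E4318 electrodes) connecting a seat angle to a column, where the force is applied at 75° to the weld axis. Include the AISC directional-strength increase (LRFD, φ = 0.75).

E43XX → F_EXX = 430 MPa.
t_e = 0.707 × 8 = 5.656 mm; A_we = 5.656 × 85 = 480.8 mm².
Directional factor: 1.0 + 0.5 sin^1.5(75°) = 1.475.
F_nw = 0.6 × 430 × 1.475 = 380.5 MPa.
φR_n = 0.75 × 380.5 × 480.8 × 10⁻³ = 137.2 kN.

φR_n ≈ 137 kN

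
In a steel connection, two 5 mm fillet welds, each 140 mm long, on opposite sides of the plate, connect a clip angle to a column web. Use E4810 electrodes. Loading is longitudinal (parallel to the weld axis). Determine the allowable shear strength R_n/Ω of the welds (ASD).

E48XX → F_EXX = 480 MPa.
Effective throat t_e = 0.707 × 5 = 3.535 mm.
Total length L = 280 mm; A_we = 3.535 × 280 = 989.8 mm².
F_nw = 0.6 F_EXX = 0.6 × 480 = 288 MPa.
R_n = 288 × 989.8 × 10⁻³ = 285.1 kN; R_n/Ω = 285.1/2.0 = 142.5 kN.

R_n/Ω ≈ 143 kN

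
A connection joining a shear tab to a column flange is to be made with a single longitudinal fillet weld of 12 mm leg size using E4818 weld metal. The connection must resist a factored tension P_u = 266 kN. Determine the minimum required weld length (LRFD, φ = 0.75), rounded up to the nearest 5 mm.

E48XX → F_EXX = 480 MPa.
Throat t_e = 0.707 × 12 = 8.484 mm.
φr_n = 0.75 × 0.6 × 480 × 8.484 × 10⁻³ = 1.833 kN/mm.
L_req = P_u / φr_n = 266 / 1.833 = 145.2 mm total.
Round up → use L = 150 mm.

L = 150 mm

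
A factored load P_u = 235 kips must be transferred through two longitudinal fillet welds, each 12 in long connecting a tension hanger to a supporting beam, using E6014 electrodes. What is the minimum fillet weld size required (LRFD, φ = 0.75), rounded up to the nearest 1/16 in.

w = 9/16 in

E60XX → F_EXX = 60 ksi.
Total weld length L = 24 in.
Required throat t_e = P_u / (φ × 0.6 F_EXX × L) = 235 / (0.75 × 0.6 × 60 × 24) = 0.3627 in.
Required leg w = t_e / 0.707 = 0.5129 in → use 9/16 in.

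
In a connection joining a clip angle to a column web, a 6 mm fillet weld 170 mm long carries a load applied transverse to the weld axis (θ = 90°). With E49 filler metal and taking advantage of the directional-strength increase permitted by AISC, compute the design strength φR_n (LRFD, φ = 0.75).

E49XX → F_EXX = 490 MPa.
t_e = 0.707 × 6 = 4.242 mm; A_we = 4.242 × 170 = 721.1 mm².
Directional factor: 1.0 + 0.5 sin^1.5(90°) = 1.5.
F_nw = 0.6 × 490 × 1.5 = 441 MPa.
φR_n = 0.75 × 441 × 721.1 × 10⁻³ = 238.5 kN.

φR_n ≈ 239 kN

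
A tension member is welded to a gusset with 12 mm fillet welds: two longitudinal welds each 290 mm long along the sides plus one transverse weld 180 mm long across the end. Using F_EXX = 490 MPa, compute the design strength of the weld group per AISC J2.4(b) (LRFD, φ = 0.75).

φR_n ≈ 1430 kN

t_e = 0.707 × 12 = 8.484 mm.
R_nwl = 0.6 × 490 × 8.484 × 580 × 10⁻³ = 1447 kN (longitudinal, 2 welds).
R_nwt = 0.6 × 490 × 8.484 × 180 × 10⁻³ = 449 kN (transverse, base value).
(i) R_nwl + R_nwt = 1896 kN; (ii) 0.85 R_nwl + 1.5 R_nwt = 1903 kN.
R_n = max = 1903 kN [governs: (ii)]; φR_n = 1427 kN.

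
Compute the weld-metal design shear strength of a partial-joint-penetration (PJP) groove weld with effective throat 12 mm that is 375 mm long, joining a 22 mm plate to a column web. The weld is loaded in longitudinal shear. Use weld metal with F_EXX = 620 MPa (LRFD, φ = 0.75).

φR_n ≈ 1260 kN

Effective throat (given) t_e = 12 mm.
A_we = 12 × 375 = 4500 mm².
F_nw = 0.6 F_EXX = 372 MPa.
φR_n = 0.75 × 372 × 4500 × 10⁻³ = 1256 kN.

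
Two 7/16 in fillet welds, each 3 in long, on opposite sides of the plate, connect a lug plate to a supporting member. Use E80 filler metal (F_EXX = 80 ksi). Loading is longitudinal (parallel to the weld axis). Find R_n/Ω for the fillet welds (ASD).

Effective throat t_e = 0.707 × 0.4375 = 0.3093 in.
Total length L = 6 in; A_we = 0.3093 × 6 = 1.856 in².
F_nw = 0.6 F_EXX = 0.6 × 80 = 48 ksi.
R_n = 48 × 1.856 = 89.08 kips; R_n/Ω = 89.08/2.0 = 44.54 kips.

R_n/Ω ≈ 44.5 kips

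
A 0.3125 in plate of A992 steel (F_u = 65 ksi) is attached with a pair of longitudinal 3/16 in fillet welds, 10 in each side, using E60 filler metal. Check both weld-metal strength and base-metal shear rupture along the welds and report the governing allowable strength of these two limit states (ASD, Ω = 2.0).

R_n/Ω ≈ 47.7 kip (weld metal governs)

E60XX → F_EXX = 60 ksi.
t_e = 0.707 × 0.1875 = 0.1326 in; L = 20 in.
Weld metal: R_n/Ω = (1/2.0) × 0.6 × 60 × 0.1326 × 20 = 47.72 kip.
Base metal (shear rupture): R_n/Ω = (1/2.0) × 0.6 × 65 × 0.3125 × 20 = 121.9 kip.
Governing: weld metal.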